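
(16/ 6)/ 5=8/ 15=0.53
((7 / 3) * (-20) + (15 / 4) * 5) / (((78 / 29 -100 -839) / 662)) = 3215665 / 162918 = 19.74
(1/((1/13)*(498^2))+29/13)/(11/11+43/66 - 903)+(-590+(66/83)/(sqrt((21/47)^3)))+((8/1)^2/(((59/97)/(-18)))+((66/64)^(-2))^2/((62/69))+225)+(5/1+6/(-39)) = -18062543031280583599/8016614942751558+1034*sqrt(987)/12201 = -2250.48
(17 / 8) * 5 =85 / 8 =10.62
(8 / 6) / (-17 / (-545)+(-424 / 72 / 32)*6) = -34880 / 28069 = -1.24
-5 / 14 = -0.36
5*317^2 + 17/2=1004907/2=502453.50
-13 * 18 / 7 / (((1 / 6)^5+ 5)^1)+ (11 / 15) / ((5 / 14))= -94555082 / 20412525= -4.63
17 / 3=5.67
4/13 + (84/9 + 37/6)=411/26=15.81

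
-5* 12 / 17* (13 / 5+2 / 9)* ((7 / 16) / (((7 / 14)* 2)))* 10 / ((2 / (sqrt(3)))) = -4445* sqrt(3) / 204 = -37.74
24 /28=6 /7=0.86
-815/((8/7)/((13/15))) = -14833/24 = -618.04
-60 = -60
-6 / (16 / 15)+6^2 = 243 / 8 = 30.38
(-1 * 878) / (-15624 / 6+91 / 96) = 84288 / 249893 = 0.34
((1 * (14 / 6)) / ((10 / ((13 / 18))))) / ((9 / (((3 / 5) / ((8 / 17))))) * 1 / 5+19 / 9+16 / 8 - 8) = -1547 / 22740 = -0.07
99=99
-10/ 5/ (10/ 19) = -19/ 5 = -3.80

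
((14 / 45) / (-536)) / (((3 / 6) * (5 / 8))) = -28 / 15075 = -0.00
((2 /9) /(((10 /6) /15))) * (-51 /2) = -51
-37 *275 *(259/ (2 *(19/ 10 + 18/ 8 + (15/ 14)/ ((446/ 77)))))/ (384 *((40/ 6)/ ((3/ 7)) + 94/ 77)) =-96966783375/ 2055104768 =-47.18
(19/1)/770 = 19/770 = 0.02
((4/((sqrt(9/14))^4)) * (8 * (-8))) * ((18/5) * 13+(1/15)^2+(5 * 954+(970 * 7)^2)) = -520551227155456/18225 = -28562481599.75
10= 10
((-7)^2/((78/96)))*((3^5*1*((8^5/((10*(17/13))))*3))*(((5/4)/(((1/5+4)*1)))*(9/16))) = 313528320/17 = 18442842.35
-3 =-3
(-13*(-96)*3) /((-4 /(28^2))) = -733824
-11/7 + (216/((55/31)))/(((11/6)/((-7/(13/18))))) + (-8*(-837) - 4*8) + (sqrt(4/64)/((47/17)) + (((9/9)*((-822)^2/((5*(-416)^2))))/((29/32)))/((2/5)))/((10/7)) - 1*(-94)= 190869887979139/31216625440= 6114.37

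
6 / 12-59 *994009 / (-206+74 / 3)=175939865 / 544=323418.87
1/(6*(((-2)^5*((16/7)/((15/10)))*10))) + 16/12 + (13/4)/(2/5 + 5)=1069891/552960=1.93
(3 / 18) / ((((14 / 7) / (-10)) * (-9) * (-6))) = -5 / 324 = -0.02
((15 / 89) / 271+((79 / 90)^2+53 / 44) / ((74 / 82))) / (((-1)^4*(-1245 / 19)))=-0.03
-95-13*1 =-108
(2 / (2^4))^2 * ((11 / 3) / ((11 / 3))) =1 / 64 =0.02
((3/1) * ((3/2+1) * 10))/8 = 75/8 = 9.38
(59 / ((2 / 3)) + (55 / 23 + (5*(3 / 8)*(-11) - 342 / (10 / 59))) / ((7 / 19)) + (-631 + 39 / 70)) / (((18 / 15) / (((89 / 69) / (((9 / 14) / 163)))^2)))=-57571508094184483 / 106436916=-540897935.21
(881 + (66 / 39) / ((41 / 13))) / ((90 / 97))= 3505871 / 3690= 950.10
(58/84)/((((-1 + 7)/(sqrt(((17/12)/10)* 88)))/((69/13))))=667* sqrt(2805)/16380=2.16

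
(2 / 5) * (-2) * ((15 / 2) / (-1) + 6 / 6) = 26 / 5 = 5.20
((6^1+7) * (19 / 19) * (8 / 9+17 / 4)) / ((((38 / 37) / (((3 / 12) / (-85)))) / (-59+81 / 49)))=25004785 / 2279088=10.97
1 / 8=0.12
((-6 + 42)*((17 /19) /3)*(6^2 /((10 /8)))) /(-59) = -5.24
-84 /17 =-4.94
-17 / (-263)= 17 / 263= 0.06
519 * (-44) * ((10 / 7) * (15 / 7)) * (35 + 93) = -438451200 / 49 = -8947983.67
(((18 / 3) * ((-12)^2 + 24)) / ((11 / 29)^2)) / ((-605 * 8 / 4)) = -423864 / 73205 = -5.79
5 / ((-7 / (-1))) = 5 / 7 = 0.71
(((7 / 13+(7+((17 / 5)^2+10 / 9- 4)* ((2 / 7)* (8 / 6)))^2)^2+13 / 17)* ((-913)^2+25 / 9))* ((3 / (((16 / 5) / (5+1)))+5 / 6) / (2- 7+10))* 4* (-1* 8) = -15166170069662113623847919743832 / 38663987482894921875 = -392255715383.00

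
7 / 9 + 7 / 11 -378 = -37282 / 99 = -376.59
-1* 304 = -304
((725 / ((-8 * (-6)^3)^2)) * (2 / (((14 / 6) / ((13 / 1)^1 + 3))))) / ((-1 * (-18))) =725 / 3919104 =0.00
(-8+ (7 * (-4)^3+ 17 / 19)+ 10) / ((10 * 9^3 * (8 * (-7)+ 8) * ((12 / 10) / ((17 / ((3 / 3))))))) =47923 / 2659392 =0.02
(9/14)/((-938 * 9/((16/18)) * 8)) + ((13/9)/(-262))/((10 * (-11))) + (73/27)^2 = 252105928567/34487553870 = 7.31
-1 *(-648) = 648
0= 0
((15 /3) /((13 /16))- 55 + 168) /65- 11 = -7746 /845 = -9.17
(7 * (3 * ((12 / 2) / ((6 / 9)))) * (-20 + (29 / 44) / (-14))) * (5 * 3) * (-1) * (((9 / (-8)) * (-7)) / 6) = 105028245 / 1408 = 74593.92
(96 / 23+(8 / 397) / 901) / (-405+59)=-17169548 / 1423276363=-0.01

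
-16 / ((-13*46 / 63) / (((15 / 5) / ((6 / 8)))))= 2016 / 299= 6.74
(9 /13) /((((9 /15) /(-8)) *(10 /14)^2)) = -1176 /65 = -18.09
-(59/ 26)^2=-3481/ 676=-5.15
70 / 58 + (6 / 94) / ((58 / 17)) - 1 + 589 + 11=1636215 / 2726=600.23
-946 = -946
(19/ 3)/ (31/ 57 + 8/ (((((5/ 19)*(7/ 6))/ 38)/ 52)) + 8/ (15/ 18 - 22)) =1604645/ 13045530803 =0.00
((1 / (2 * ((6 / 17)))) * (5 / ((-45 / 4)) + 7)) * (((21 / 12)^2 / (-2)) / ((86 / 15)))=-245735 / 99072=-2.48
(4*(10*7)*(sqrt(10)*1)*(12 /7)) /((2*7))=240*sqrt(10) /7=108.42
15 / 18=5 / 6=0.83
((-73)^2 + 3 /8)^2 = 1817743225 /64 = 28402237.89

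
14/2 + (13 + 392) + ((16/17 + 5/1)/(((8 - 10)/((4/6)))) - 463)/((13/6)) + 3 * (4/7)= 308020/1547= 199.11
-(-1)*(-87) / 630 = -29 / 210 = -0.14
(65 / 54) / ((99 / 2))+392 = 1047881 / 2673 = 392.02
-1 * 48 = -48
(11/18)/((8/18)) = 11/8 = 1.38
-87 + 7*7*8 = 305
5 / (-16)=-5 / 16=-0.31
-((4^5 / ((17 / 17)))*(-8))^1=8192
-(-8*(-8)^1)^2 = -4096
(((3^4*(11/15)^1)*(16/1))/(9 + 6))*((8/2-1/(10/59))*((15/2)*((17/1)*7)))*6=-16116408/25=-644656.32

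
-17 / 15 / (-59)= 17 / 885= 0.02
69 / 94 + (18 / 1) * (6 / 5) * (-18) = -182391 / 470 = -388.07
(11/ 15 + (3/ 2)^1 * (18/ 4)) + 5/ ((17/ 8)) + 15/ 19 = 205927/ 19380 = 10.63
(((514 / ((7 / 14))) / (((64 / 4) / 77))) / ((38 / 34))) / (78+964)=336413 / 79192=4.25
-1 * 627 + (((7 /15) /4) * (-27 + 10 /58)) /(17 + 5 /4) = -19915831 /31755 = -627.17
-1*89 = -89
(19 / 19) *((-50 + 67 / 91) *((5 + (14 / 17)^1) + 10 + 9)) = -1891826 / 1547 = -1222.90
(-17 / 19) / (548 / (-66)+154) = -561 / 91352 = -0.01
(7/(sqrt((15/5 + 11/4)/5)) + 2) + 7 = 14*sqrt(115)/23 + 9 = 15.53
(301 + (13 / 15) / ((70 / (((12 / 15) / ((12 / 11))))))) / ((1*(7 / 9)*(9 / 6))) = 4740893 / 18375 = 258.01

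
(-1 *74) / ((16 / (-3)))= 13.88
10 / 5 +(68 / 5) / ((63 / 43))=3554 / 315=11.28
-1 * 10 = -10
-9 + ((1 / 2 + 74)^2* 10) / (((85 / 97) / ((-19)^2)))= 777412111 / 34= 22865062.09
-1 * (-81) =81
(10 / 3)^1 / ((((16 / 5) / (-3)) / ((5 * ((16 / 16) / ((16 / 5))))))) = -625 / 128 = -4.88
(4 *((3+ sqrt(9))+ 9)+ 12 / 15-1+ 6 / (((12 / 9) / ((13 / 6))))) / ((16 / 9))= 12519 / 320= 39.12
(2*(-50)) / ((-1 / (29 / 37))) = 2900 / 37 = 78.38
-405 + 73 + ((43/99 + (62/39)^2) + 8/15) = -9160363/27885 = -328.51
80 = 80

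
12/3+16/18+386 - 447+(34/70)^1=-17522/315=-55.63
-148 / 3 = -49.33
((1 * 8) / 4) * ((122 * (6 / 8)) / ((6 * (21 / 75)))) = 108.93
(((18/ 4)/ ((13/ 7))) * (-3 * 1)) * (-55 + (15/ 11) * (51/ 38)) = 4200525/ 10868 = 386.50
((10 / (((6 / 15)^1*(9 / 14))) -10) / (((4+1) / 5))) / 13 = 20 / 9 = 2.22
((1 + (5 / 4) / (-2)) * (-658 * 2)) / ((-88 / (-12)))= -2961 / 44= -67.30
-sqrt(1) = -1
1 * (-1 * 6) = -6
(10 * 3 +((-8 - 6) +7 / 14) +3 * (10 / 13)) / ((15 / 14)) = 1141 / 65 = 17.55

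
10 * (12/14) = 60/7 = 8.57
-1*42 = -42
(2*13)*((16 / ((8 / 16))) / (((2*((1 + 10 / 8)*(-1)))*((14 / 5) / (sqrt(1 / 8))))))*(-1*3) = 1040*sqrt(2) / 21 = 70.04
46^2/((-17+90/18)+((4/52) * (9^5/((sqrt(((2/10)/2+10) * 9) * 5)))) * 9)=361180040/10458304923+270719982 * sqrt(1010)/3486101641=2.50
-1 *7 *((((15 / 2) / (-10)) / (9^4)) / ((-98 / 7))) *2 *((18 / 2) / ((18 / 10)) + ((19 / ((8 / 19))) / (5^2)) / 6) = -6361 / 10497600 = -0.00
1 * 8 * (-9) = -72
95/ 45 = 19/ 9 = 2.11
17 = 17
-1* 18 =-18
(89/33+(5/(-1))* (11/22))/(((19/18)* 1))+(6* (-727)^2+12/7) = 4639430343/1463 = 3171175.90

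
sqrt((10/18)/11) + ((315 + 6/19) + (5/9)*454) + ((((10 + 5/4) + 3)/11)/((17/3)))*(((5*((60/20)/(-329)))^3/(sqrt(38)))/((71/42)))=-91125*sqrt(38)/270177762316 + sqrt(55)/33 + 97049/171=567.76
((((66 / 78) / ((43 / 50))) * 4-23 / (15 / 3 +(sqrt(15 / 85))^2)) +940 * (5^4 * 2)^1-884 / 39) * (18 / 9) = 173398380037 / 73788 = 2349953.65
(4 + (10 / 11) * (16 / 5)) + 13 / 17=1435 / 187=7.67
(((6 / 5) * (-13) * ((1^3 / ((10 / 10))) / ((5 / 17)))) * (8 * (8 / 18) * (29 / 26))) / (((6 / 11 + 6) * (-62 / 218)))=113.00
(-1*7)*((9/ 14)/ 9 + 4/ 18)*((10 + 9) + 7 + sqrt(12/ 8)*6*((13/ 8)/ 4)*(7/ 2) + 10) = -74 - 3367*sqrt(6)/ 384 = -95.48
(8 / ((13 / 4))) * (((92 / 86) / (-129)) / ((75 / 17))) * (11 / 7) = -275264 / 37858275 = -0.01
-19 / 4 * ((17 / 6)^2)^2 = -1586899 / 5184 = -306.11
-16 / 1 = -16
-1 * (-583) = 583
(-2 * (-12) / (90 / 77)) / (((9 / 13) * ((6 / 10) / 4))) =16016 / 81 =197.73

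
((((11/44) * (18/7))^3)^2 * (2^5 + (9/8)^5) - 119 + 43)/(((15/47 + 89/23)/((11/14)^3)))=-26132661142791060253/3065551907650011136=-8.52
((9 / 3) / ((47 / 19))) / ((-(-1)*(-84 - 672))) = -19 / 11844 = -0.00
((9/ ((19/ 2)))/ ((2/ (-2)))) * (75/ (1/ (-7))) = 9450/ 19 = 497.37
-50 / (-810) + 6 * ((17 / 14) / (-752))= 22189 / 426384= 0.05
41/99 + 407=40334/99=407.41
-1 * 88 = -88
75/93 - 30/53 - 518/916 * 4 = -760619/376247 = -2.02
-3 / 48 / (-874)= 1 / 13984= 0.00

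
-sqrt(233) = -15.26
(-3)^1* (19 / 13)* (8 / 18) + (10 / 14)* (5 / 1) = 443 / 273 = 1.62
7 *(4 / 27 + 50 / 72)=637 / 108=5.90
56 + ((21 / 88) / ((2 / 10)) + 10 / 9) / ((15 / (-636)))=-8257 / 198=-41.70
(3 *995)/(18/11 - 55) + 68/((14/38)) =528559/4109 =128.63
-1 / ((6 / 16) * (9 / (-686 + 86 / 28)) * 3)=67.45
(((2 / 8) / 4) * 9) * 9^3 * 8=6561 / 2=3280.50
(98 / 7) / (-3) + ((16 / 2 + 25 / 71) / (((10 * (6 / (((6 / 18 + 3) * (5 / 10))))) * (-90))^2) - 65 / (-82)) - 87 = -2776973843687 / 30558513600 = -90.87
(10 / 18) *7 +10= 125 / 9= 13.89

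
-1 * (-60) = 60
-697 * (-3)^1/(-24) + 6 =-81.12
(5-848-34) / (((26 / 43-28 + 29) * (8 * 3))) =-37711 / 1656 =-22.77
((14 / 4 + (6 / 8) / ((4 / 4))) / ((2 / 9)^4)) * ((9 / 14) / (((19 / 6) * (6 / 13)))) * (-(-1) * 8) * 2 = 13049829 / 1064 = 12264.88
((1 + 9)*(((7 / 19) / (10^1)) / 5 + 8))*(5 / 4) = 7607 / 76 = 100.09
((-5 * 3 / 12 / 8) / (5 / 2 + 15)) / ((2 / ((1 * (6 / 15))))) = -1 / 560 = -0.00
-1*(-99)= 99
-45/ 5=-9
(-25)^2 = 625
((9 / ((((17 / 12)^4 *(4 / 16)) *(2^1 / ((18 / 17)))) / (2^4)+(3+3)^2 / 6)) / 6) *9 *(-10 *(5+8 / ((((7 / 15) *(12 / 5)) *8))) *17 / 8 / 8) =-17667460800 / 511584311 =-34.53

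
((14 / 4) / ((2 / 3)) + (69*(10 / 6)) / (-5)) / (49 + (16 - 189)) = 71 / 496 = 0.14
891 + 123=1014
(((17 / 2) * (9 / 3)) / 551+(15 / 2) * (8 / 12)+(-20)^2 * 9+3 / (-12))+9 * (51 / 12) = 4014637 / 1102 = 3643.05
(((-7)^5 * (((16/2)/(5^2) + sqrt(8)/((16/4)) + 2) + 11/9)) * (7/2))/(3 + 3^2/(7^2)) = -4594546397/70200-5764801 * sqrt(2)/624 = -78514.54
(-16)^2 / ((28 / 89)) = 5696 / 7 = 813.71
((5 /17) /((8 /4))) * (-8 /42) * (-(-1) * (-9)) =30 /119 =0.25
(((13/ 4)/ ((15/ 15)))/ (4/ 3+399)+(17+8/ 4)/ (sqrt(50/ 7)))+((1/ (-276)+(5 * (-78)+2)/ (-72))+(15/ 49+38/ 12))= 19 * sqrt(14)/ 10+216010883/ 24363486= 15.98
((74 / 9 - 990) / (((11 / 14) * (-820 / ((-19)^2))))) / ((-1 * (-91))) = 1594898 / 263835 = 6.05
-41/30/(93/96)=-656/465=-1.41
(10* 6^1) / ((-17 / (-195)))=11700 / 17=688.24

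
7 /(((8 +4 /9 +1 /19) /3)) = 3591 /1453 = 2.47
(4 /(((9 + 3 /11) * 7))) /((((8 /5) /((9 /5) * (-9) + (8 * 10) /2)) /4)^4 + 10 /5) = 18536749 /601601787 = 0.03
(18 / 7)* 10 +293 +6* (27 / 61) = 137225 / 427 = 321.37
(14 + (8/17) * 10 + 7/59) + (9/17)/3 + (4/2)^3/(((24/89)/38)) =1146.33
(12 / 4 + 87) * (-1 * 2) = -180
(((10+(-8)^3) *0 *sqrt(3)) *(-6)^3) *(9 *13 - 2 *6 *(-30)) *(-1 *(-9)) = 0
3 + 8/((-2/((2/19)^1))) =2.58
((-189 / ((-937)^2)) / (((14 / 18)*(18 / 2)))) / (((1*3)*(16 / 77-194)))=77 / 1455672602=0.00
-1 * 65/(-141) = 65/141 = 0.46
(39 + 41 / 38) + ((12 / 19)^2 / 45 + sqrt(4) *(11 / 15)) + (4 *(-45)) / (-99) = 43.37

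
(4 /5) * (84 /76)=84 /95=0.88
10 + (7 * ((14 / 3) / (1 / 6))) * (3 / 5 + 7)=7498 / 5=1499.60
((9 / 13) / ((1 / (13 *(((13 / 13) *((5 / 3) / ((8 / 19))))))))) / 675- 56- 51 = -38501 / 360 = -106.95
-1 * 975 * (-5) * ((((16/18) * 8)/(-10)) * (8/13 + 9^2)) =-848800/3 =-282933.33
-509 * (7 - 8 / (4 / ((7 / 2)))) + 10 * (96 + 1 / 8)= 3845 / 4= 961.25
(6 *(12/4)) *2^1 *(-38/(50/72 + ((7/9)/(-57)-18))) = 2807136/35539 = 78.99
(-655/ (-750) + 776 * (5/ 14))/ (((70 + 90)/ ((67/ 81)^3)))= 87797832671/ 89282088000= 0.98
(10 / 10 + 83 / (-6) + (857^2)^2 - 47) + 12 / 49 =158588108061175 / 294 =539415333541.41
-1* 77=-77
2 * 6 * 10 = 120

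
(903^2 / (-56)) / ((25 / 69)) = -8037603 / 200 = -40188.02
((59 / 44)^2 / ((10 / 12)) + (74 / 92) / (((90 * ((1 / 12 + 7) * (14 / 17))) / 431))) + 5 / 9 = 118295579 / 35065800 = 3.37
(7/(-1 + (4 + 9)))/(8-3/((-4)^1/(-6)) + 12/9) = 7/58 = 0.12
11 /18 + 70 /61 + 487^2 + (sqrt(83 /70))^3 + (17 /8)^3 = 83 * sqrt(5810) /4900 + 66668551445 /281088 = 237181.65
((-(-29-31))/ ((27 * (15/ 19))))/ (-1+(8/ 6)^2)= 76/ 21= 3.62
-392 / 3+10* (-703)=-21482 / 3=-7160.67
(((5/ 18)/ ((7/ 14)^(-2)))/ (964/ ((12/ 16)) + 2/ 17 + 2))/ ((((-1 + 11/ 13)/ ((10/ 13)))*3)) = -85/ 945504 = -0.00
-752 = -752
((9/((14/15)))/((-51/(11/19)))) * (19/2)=-495/476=-1.04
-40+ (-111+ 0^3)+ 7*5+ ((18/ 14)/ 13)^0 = -115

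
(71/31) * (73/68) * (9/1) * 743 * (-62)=-34658721/34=-1019374.15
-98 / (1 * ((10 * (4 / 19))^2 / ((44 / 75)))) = -194579 / 15000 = -12.97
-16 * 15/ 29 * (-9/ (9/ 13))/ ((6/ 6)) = 3120/ 29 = 107.59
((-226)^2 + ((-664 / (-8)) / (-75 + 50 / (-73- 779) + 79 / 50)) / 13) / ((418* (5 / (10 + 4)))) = 1818605591159 / 5315457290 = 342.14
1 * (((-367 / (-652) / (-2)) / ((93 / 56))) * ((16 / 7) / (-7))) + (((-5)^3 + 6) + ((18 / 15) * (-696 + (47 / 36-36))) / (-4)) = 85114231 / 848904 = 100.26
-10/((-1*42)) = 5/21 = 0.24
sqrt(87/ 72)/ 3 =sqrt(174)/ 36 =0.37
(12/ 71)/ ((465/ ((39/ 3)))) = 52/ 11005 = 0.00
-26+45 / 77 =-1957 / 77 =-25.42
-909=-909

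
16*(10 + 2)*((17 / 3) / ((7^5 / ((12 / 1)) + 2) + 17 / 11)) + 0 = 143616 / 185345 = 0.77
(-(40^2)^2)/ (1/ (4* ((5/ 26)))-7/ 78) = -124800000/ 59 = -2115254.24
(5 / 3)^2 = 25 / 9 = 2.78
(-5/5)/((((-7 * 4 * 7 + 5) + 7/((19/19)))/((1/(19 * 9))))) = 1/31464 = 0.00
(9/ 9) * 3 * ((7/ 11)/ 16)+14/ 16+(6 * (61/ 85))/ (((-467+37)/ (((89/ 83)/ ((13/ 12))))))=3416378731/ 3470495600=0.98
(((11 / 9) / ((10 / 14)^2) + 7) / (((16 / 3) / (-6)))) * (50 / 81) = -1057 / 162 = -6.52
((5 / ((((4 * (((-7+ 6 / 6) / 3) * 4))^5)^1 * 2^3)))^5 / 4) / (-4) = 3125 / 22300745198530623141535718272648361505980416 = 0.00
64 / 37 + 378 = 14050 / 37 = 379.73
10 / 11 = 0.91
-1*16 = -16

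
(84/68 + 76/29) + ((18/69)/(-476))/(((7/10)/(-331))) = 4.12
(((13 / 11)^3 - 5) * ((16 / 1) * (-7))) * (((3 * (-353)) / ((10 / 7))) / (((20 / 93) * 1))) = -43027394508 / 33275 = -1293084.73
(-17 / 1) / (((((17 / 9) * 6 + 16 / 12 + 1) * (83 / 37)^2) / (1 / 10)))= -69819 / 2824490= -0.02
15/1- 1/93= 1394/93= 14.99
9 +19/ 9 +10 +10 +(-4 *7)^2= 7336/ 9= 815.11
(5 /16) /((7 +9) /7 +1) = 35 /368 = 0.10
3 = 3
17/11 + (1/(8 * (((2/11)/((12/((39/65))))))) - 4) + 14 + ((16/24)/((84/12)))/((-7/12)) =54185/2156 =25.13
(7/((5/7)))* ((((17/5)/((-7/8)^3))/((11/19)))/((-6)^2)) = -41344/17325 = -2.39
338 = 338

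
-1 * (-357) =357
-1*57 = -57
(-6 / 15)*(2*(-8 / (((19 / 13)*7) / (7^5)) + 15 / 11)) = 10985836 / 1045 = 10512.76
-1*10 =-10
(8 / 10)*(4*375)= 1200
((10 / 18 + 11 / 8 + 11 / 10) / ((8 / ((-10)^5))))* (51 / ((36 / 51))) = -197061875 / 72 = -2736970.49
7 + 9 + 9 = 25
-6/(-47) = 6/47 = 0.13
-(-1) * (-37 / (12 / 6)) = -37 / 2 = -18.50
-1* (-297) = 297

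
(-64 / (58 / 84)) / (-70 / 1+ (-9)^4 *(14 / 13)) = -78 / 5887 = -0.01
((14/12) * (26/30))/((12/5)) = 91/216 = 0.42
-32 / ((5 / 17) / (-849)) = 461856 / 5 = 92371.20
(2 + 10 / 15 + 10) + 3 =47 / 3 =15.67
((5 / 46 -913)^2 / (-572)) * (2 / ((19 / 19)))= -1763412049 / 605176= -2913.88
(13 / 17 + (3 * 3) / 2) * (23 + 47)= 6265 / 17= 368.53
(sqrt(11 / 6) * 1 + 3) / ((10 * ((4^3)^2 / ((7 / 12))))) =7 * sqrt(66) / 2949120 + 7 / 163840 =0.00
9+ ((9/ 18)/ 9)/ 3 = 487/ 54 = 9.02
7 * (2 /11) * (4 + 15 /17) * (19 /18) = 11039 /1683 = 6.56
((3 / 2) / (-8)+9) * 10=705 / 8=88.12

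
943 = 943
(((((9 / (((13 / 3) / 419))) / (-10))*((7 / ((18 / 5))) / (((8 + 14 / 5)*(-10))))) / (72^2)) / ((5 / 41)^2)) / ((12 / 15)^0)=4930373 / 242611200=0.02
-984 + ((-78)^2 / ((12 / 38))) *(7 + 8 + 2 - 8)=172410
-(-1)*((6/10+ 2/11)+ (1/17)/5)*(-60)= -8904/187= -47.61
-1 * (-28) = 28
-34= -34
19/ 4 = 4.75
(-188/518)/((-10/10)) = 94/259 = 0.36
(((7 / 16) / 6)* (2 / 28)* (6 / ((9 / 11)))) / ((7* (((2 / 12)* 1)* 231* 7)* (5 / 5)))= 1 / 49392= 0.00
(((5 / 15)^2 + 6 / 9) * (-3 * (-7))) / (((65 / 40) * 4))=98 / 39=2.51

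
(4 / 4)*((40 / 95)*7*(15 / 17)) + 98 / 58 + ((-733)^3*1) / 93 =-4234757.40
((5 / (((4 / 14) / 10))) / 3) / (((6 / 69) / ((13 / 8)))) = 52325 / 48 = 1090.10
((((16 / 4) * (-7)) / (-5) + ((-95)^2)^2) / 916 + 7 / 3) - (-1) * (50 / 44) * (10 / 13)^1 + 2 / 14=1223027297839 / 13753740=88923.25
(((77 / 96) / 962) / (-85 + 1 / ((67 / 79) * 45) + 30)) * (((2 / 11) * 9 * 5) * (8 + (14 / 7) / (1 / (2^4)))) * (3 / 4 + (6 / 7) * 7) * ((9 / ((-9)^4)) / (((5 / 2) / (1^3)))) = -1675 / 91112944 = -0.00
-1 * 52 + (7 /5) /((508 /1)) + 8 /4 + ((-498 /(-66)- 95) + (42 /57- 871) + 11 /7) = -3738849439 /3716020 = -1006.14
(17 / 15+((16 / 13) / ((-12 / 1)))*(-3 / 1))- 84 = -16099 / 195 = -82.56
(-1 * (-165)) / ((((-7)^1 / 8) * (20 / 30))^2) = 23760 / 49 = 484.90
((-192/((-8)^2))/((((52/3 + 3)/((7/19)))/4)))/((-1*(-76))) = -63/22021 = -0.00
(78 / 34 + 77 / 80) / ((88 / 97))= 429613 / 119680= 3.59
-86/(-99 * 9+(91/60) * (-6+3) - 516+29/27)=46440/761657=0.06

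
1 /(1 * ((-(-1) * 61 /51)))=51 /61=0.84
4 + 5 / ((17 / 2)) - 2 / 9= 668 / 153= 4.37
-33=-33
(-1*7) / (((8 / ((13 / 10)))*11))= -91 / 880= -0.10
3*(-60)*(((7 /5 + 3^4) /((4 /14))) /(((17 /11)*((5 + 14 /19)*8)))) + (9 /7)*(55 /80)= -151711065 /207536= -731.01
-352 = -352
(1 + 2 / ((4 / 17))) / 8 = 19 / 16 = 1.19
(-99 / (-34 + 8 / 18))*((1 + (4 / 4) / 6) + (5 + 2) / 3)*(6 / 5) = 18711 / 1510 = 12.39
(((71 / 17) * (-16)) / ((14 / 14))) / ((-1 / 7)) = 7952 / 17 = 467.76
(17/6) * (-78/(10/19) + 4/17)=-12577/30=-419.23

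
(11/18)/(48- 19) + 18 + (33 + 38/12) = 14143/261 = 54.19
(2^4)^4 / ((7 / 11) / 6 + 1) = 4325376 / 73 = 59251.73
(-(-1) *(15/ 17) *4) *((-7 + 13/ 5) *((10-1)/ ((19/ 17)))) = -2376/ 19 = -125.05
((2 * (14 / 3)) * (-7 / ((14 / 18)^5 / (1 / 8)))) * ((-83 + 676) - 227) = -3601989 / 343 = -10501.43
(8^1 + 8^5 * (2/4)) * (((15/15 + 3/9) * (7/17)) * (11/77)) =21856/17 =1285.65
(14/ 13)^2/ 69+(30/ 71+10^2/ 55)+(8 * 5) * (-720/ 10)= -26208294254/ 9107241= -2877.74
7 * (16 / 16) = 7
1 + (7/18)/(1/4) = 23/9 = 2.56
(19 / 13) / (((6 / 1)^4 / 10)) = 95 / 8424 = 0.01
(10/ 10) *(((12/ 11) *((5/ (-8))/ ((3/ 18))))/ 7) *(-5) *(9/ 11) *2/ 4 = 1.20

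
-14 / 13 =-1.08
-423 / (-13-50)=47 / 7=6.71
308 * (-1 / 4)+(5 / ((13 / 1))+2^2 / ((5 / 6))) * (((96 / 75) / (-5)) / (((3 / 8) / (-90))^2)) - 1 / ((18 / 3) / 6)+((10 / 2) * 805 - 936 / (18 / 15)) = -23817061 / 325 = -73283.26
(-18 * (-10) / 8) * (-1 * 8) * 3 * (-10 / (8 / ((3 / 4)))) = 2025 / 4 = 506.25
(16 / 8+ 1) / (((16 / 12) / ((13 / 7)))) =117 / 28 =4.18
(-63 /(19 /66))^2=17288964 /361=47891.87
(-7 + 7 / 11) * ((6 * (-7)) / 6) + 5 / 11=45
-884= -884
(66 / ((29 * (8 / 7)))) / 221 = 231 / 25636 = 0.01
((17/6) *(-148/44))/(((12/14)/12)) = -4403/33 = -133.42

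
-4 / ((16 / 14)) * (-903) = 6321 / 2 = 3160.50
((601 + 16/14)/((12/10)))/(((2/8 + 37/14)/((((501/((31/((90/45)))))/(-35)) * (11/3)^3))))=-1249196740/158193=-7896.66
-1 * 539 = -539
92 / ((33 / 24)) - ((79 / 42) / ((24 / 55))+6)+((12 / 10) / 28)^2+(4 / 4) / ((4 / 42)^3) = 2356082989 / 1940400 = 1214.23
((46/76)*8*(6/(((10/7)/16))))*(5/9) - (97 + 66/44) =82.27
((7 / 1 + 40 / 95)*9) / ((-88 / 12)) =-3807 / 418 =-9.11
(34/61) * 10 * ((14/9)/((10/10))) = 8.67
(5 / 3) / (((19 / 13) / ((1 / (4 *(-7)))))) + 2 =3127 / 1596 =1.96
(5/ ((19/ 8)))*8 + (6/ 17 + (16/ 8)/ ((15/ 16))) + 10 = 142096/ 4845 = 29.33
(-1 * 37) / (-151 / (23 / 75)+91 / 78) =5106 / 67789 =0.08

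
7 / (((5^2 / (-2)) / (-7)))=98 / 25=3.92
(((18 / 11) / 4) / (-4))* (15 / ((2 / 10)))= -675 / 88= -7.67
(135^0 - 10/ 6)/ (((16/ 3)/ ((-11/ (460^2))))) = 11/ 1692800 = 0.00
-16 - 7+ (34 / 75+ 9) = -1016 / 75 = -13.55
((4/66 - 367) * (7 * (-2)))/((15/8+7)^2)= 10849664/166353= 65.22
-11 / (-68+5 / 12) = 132 / 811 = 0.16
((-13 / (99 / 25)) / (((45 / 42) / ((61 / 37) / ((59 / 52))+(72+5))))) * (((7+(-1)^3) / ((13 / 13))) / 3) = -311698660 / 648351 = -480.76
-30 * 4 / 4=-30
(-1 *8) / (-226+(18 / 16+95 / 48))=0.04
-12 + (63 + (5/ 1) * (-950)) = -4699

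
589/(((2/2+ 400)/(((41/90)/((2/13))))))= 313937/72180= 4.35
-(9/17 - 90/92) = 351/782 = 0.45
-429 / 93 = -4.61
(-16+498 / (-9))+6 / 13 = -2764 / 39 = -70.87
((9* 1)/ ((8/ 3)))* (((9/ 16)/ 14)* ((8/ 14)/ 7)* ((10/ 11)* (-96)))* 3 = -10935/ 3773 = -2.90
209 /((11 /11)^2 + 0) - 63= 146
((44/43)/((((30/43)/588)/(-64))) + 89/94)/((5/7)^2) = -1271086803/11750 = -108177.60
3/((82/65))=195/82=2.38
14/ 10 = 7/ 5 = 1.40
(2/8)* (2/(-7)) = -0.07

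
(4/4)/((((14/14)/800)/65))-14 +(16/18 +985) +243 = 478934/9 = 53214.89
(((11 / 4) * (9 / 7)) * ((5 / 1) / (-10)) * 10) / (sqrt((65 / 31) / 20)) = -495 * sqrt(403) / 182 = -54.60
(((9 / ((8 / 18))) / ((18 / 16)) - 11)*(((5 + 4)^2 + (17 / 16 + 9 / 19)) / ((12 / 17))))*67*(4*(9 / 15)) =131612.20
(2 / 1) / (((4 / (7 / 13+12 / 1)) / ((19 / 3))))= 3097 / 78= 39.71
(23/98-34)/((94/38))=-13.65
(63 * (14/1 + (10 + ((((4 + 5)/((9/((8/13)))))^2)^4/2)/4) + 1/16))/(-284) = -19787662567071/3706680396224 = -5.34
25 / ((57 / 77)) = 1925 / 57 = 33.77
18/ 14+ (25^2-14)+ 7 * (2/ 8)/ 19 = 325785/ 532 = 612.38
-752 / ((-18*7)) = 376 / 63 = 5.97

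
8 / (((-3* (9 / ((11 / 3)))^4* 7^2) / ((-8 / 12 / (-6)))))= -117128 / 703096443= -0.00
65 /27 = 2.41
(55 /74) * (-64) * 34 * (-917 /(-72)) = -6859160 /333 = -20598.08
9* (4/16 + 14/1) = 513/4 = 128.25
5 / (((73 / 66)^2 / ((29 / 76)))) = 157905 / 101251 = 1.56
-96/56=-12/7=-1.71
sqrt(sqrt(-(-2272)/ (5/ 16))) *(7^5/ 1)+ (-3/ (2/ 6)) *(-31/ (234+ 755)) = 279/ 989+ 67228 *142^(1/ 4) *5^(3/ 4)/ 5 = 155196.02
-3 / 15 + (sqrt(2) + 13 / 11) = 54 / 55 + sqrt(2) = 2.40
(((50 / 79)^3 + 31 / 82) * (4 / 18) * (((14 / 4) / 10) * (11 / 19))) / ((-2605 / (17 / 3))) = -11141426527 / 180093883950900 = -0.00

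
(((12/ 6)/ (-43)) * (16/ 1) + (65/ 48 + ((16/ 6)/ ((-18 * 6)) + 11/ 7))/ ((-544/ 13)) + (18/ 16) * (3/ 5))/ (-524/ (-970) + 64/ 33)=-156813403813/ 2807284773888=-0.06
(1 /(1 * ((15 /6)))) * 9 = 18 /5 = 3.60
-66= -66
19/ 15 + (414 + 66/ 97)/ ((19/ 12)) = 7275337/ 27645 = 263.17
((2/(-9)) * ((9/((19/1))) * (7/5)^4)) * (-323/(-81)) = -1.61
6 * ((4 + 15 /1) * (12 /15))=456 /5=91.20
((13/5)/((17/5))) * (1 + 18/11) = 377/187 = 2.02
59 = 59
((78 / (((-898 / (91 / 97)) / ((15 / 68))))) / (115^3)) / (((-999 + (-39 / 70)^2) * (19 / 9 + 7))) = 521703 / 401650629012041914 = 0.00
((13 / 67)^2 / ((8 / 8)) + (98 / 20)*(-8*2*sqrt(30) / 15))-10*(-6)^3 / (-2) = -4847951 / 4489-392*sqrt(30) / 75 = -1108.59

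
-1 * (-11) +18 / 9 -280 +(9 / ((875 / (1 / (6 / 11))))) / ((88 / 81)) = -3737757 / 14000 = -266.98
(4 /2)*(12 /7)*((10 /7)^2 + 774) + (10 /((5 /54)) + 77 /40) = 2770.64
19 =19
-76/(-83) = 76/83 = 0.92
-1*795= -795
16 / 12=4 / 3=1.33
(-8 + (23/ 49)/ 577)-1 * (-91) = 2346682/ 28273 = 83.00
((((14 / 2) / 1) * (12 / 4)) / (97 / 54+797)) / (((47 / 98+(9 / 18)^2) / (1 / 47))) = 222264 / 289910335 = 0.00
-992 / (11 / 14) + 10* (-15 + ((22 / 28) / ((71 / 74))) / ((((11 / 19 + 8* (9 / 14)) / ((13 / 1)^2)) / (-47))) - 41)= -7839767578 / 594341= -13190.69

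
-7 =-7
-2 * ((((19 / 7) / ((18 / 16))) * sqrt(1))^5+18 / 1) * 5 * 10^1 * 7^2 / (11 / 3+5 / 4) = -39600267922400 / 398324871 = -99417.01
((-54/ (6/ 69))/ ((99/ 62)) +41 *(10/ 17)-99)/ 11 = -86729/ 2057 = -42.16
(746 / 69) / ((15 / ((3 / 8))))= 373 / 1380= 0.27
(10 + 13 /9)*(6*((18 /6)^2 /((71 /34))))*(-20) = -420240 /71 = -5918.87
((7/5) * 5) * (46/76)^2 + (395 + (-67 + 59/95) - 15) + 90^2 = 60764859/7220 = 8416.19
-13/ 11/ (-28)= 13/ 308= 0.04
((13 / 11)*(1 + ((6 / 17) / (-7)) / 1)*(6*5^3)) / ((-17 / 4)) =-4407000 / 22253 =-198.04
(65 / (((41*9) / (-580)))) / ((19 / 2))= -75400 / 7011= -10.75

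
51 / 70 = 0.73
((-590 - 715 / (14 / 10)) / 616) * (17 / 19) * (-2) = 130985 / 40964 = 3.20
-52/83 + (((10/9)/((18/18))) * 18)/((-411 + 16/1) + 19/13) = -71903/106157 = -0.68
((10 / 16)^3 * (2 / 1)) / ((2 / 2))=125 / 256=0.49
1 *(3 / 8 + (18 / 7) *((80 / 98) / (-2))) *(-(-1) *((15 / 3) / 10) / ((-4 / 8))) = 1851 / 2744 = 0.67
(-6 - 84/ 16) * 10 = -225/ 2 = -112.50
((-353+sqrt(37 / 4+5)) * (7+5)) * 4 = -16944+24 * sqrt(57) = -16762.80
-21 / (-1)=21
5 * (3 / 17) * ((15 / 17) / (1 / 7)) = 1575 / 289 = 5.45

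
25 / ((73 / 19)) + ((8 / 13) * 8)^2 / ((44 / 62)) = 5517649 / 135707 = 40.66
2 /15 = 0.13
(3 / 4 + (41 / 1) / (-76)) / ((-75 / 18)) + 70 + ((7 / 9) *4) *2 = 325634 / 4275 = 76.17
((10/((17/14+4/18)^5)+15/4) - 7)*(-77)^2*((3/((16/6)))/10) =-66974266683199953/62164558368320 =-1077.37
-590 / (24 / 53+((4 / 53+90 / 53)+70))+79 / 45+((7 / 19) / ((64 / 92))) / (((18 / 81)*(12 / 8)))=-21053231 / 4363920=-4.82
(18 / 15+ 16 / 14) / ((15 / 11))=902 / 525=1.72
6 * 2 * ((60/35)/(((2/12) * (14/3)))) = 1296/49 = 26.45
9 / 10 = 0.90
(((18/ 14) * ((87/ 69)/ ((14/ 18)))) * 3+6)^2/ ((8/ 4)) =190688481/ 2540258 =75.07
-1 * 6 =-6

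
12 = 12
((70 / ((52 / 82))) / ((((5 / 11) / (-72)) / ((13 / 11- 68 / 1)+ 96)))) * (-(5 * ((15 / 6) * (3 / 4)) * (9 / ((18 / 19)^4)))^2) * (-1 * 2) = -325967648391293125 / 29113344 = -11196503170.21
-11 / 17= -0.65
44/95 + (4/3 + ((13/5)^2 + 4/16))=50197/5700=8.81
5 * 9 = 45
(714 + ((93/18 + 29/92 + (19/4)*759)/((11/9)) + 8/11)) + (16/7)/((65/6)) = 3669.17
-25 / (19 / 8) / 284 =-50 / 1349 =-0.04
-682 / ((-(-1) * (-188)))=341 / 94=3.63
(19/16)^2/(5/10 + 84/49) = 2527/3968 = 0.64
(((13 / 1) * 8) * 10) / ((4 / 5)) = 1300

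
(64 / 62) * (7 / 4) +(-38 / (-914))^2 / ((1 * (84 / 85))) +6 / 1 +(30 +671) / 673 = 3239083684807 / 366006201708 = 8.85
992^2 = 984064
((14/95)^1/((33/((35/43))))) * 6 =196/8987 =0.02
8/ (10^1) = 4/ 5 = 0.80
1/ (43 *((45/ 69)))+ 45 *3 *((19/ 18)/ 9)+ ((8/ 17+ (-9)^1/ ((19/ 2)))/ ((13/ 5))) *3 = 82977829/ 5416710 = 15.32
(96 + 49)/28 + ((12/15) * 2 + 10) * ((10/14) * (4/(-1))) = -783/28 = -27.96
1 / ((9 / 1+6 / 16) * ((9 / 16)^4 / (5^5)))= 65536000 / 19683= 3329.57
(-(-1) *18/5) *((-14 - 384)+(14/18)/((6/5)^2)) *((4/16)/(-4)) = 128777/1440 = 89.43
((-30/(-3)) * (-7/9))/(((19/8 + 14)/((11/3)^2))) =-67760/10611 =-6.39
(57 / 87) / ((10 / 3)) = 0.20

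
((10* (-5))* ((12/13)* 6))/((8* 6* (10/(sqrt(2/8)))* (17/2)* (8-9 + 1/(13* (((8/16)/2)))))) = 5/102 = 0.05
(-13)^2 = 169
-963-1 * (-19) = -944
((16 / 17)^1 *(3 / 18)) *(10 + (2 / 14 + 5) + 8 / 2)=1072 / 357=3.00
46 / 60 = 23 / 30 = 0.77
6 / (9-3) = 1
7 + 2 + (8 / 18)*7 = 109 / 9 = 12.11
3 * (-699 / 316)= -2097 / 316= -6.64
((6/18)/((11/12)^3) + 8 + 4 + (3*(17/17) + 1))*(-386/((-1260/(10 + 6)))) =33770368/419265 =80.55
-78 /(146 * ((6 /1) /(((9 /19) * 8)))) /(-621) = 52 /95703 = 0.00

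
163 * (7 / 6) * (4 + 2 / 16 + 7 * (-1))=-26243 / 48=-546.73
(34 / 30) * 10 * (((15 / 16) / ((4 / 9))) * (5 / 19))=3825 / 608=6.29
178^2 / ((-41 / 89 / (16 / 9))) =-45118016 / 369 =-122271.05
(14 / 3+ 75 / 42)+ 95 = 4261 / 42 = 101.45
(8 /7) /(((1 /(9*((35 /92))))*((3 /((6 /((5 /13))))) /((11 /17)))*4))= 1287 /391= 3.29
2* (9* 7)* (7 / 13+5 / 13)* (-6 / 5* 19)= -172368 / 65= -2651.82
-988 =-988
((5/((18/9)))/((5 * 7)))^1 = 1/14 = 0.07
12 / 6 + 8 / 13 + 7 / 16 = 635 / 208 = 3.05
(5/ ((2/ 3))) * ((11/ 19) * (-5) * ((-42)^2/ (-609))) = 34650/ 551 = 62.89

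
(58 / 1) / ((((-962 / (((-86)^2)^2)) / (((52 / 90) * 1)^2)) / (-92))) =7588972408576 / 74925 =101287586.37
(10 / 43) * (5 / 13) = 50 / 559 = 0.09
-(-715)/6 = 715/6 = 119.17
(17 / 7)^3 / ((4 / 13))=63869 / 1372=46.55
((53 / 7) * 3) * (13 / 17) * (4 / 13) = 636 / 119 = 5.34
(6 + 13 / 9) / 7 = 67 / 63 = 1.06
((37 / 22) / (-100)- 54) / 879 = -118837 / 1933800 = -0.06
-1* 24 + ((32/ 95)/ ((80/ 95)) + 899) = 4377/ 5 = 875.40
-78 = -78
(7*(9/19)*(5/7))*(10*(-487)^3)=-51975586350/19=-2735557176.32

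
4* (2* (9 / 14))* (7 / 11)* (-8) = -288 / 11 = -26.18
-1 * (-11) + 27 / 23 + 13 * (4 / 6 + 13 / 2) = 14537 / 138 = 105.34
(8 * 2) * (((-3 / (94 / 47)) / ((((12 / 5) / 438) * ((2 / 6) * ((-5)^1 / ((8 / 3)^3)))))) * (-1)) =-149504 / 3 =-49834.67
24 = 24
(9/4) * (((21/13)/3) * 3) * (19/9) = 399/52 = 7.67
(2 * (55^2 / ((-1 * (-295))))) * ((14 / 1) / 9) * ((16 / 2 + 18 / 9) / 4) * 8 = 338800 / 531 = 638.04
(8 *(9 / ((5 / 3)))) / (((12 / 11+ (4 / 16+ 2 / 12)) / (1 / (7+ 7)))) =14256 / 6965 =2.05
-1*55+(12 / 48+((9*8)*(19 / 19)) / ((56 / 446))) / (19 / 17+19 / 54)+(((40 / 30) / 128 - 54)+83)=364.40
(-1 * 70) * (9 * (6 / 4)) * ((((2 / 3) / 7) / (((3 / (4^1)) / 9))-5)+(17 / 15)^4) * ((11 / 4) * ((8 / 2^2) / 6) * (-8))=-17209016 / 1125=-15296.90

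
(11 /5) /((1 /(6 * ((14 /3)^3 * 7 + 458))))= 694628 /45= 15436.18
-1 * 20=-20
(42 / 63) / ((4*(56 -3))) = 1 / 318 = 0.00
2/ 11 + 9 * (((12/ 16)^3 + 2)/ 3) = 5243/ 704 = 7.45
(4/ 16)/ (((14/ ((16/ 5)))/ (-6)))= -12/ 35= -0.34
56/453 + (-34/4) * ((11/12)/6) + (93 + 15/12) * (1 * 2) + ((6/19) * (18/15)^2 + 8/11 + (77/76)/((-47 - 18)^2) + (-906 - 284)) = -19229156975297/19200495600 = -1001.49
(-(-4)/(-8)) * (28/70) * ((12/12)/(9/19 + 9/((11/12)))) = -209/10755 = -0.02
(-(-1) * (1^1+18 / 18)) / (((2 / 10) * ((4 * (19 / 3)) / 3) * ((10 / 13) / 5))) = 585 / 76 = 7.70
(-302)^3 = -27543608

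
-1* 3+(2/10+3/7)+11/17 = -1026/595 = -1.72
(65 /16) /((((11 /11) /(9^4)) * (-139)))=-426465 /2224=-191.76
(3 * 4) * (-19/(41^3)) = -228/68921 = -0.00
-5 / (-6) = 5 / 6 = 0.83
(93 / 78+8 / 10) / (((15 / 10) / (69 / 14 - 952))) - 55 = -1312.91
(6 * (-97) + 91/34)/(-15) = 19697/510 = 38.62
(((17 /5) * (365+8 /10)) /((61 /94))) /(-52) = -1461371 /39650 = -36.86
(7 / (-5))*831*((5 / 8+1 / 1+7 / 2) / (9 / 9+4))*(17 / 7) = -579207 / 200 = -2896.04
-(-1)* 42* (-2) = -84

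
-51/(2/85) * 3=-13005/2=-6502.50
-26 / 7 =-3.71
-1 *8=-8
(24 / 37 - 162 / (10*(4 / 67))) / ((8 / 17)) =-3405423 / 5920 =-575.24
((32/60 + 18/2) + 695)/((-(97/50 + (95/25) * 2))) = -105680/1431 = -73.85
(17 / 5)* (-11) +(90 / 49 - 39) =-18268 / 245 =-74.56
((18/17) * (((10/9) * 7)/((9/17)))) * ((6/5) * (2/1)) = 37.33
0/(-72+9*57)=0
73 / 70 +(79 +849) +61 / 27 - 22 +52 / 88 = 9458338 / 10395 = 909.89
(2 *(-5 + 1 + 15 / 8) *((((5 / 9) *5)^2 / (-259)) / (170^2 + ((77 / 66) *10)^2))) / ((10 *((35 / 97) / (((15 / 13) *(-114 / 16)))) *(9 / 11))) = -1723205 / 141907252032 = -0.00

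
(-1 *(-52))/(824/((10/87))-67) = 260/35509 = 0.01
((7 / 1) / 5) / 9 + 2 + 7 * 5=37.16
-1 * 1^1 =-1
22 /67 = 0.33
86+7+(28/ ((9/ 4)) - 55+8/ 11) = 5066/ 99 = 51.17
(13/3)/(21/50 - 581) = -50/6699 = -0.01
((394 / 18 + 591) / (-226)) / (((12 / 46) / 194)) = -6153098 / 3051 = -2016.75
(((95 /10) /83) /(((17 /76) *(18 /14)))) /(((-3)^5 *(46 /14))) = -35378 /70974711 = -0.00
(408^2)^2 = 27710263296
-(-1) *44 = 44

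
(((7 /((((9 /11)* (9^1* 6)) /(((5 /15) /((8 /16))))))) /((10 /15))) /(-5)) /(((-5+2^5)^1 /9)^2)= -77 /21870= -0.00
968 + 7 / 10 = 9687 / 10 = 968.70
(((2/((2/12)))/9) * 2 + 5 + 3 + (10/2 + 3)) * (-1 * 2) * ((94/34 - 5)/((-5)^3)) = -0.67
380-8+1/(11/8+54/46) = 174652/469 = 372.39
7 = 7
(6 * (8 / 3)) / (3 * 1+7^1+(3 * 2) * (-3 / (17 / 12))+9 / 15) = -1360 / 179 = -7.60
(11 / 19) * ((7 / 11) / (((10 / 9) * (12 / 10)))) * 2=21 / 38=0.55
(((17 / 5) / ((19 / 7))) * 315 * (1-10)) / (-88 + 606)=-9639 / 1406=-6.86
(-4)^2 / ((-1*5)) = -16 / 5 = -3.20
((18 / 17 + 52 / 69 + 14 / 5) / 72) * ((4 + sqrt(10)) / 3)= 6763 * sqrt(10) / 316710 + 13526 / 158355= 0.15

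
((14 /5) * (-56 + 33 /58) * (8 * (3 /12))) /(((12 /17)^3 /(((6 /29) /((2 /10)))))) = -110567065 /121104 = -912.99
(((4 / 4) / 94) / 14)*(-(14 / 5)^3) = -98 / 5875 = -0.02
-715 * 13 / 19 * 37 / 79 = -343915 / 1501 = -229.12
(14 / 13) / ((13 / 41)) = 574 / 169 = 3.40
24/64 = 3/8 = 0.38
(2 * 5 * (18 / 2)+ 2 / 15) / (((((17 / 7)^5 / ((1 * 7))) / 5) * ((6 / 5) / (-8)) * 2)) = -1590614480 / 12778713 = -124.47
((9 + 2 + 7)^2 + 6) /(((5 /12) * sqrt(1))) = 792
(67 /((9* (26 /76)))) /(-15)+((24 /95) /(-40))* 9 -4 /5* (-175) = 23090153 /166725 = 138.49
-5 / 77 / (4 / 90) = -225 / 154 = -1.46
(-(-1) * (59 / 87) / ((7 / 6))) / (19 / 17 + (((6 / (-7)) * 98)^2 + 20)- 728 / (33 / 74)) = 66198 / 620051117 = 0.00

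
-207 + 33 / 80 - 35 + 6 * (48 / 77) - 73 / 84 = -630211 / 2640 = -238.72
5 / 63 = 0.08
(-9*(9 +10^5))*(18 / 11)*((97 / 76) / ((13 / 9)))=-543995109 / 418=-1301423.71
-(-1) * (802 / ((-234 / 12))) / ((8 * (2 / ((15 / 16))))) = -2.41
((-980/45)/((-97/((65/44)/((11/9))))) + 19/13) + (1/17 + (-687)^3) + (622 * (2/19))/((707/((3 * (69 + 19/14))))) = -79084362046374993664/243904848187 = -324242681.66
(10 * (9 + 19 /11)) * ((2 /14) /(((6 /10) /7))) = 5900 /33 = 178.79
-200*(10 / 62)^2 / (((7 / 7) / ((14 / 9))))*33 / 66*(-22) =770000 / 8649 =89.03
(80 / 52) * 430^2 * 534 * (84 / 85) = 33175497600 / 221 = 150115373.76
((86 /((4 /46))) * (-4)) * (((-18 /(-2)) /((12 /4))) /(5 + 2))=-11868 /7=-1695.43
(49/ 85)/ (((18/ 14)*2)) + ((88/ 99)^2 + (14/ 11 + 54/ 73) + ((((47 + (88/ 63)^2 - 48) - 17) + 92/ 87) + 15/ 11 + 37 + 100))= 1986036209401/ 15712437510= 126.40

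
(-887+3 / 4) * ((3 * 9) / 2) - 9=-95787 / 8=-11973.38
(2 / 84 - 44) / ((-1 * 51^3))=1847 / 5571342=0.00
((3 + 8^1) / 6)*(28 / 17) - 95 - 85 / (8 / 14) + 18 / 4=-48191 / 204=-236.23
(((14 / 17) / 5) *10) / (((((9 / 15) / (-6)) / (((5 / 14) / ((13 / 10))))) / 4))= -4000 / 221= -18.10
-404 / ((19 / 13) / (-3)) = 15756 / 19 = 829.26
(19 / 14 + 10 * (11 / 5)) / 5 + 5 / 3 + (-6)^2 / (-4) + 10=7.34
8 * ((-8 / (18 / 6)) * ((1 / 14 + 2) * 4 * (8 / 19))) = -74.43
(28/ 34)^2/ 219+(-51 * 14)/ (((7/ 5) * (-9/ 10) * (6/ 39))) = 233122046/ 63291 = 3683.34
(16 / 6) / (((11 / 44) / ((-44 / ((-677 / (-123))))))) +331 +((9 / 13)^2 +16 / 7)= 199017164 / 800891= 248.49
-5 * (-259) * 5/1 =6475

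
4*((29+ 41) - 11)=236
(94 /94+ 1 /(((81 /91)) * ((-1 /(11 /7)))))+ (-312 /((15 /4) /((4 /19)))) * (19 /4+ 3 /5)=-3634922 /38475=-94.47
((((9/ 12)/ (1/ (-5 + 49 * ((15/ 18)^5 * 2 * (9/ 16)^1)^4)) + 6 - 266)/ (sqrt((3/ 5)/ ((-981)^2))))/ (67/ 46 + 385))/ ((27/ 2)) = -63.65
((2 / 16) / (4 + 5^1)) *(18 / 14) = 1 / 56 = 0.02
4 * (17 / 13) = 68 / 13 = 5.23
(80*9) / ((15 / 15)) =720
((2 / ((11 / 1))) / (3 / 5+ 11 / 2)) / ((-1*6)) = -10 / 2013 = -0.00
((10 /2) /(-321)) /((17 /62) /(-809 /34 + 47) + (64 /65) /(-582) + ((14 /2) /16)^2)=-65797971200 /851309708393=-0.08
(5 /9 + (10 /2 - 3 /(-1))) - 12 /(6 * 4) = 145 /18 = 8.06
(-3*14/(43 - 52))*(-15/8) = -35/4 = -8.75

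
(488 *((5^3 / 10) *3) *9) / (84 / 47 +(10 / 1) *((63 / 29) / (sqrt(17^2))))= 636043950 / 11837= 53733.54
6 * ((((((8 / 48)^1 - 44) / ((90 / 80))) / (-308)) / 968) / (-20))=-263 / 6708240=-0.00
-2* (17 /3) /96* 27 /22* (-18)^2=-4131 /88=-46.94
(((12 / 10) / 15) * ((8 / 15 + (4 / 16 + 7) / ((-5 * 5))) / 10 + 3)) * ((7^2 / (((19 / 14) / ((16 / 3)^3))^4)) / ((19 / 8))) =9614549089003041386921984 / 12336567456178125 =779353667.31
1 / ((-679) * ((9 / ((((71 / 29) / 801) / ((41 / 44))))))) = -3124 / 5820049179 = -0.00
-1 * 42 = -42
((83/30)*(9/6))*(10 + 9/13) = 11537/260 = 44.37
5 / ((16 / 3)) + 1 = 31 / 16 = 1.94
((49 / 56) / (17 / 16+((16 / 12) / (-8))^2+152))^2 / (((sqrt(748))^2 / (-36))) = -142884 / 90878638675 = -0.00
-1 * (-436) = 436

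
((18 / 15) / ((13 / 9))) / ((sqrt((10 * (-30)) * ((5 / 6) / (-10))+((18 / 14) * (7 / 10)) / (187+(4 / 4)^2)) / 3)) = 324 * sqrt(22094230) / 3055585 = 0.50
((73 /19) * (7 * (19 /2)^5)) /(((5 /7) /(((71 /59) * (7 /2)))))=231680633849 /18880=12271220.01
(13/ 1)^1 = 13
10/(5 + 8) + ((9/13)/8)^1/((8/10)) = 365/416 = 0.88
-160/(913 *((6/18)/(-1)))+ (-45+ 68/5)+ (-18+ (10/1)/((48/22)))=-2426257/54780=-44.29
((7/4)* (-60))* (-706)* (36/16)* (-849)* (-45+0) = 12744614925/2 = 6372307462.50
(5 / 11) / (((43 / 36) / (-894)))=-160920 / 473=-340.21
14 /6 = 7 /3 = 2.33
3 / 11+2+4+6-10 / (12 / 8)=185 / 33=5.61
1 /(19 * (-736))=-1 /13984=-0.00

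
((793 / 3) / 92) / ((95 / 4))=793 / 6555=0.12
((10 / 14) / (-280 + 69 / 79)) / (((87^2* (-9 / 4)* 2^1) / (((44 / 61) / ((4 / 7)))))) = 8690 / 91630306431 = 0.00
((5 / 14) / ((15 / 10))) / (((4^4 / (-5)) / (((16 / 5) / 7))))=-5 / 2352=-0.00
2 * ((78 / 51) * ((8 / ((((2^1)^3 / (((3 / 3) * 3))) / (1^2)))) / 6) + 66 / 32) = 769 / 136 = 5.65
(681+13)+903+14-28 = 1583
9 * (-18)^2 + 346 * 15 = 8106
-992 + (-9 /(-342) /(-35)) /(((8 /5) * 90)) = -189987841 /191520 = -992.00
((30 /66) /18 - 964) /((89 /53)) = -10115951 /17622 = -574.05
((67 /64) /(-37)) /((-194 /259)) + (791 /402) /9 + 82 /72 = 31339013 /22460544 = 1.40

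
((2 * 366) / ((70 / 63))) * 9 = 29646 / 5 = 5929.20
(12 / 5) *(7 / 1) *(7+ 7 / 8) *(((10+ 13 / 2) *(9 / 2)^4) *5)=286446699 / 64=4475729.67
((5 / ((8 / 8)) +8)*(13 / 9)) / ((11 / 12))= 676 / 33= 20.48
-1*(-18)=18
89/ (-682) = -89/ 682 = -0.13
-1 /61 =-0.02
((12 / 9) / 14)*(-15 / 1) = -10 / 7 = -1.43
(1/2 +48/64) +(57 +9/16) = 58.81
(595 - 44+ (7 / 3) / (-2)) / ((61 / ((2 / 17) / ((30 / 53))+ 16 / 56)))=2906419 / 653310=4.45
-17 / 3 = -5.67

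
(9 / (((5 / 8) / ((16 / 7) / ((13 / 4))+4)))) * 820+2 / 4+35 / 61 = 616578449 / 11102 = 55537.60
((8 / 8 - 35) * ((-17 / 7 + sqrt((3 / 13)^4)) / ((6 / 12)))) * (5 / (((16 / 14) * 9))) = 119425 / 1521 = 78.52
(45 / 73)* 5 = 225 / 73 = 3.08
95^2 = 9025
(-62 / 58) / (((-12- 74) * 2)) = 31 / 4988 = 0.01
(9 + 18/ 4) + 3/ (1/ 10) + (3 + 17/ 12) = 47.92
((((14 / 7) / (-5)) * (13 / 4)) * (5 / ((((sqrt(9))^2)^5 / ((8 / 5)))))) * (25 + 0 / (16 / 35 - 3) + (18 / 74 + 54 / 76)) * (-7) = 6641362 / 207557235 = 0.03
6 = 6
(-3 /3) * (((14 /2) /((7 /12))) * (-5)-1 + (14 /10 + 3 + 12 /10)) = 277 /5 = 55.40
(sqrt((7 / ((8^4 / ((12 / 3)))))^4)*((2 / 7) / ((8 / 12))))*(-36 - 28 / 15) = -497 / 655360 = -0.00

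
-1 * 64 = -64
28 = 28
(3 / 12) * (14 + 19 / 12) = 187 / 48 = 3.90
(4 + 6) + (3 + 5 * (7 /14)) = 31 /2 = 15.50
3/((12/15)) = 15/4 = 3.75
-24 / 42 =-4 / 7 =-0.57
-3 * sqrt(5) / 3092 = -0.00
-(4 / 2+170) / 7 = -172 / 7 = -24.57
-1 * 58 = -58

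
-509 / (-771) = 509 / 771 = 0.66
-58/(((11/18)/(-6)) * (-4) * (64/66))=-2349/16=-146.81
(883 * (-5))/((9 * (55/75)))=-22075/33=-668.94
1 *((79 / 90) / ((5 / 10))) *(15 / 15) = 79 / 45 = 1.76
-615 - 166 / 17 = -10621 / 17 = -624.76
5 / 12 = 0.42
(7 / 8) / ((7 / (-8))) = -1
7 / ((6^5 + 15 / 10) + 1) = 14 / 15557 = 0.00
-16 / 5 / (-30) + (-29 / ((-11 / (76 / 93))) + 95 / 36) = 1503811 / 306900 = 4.90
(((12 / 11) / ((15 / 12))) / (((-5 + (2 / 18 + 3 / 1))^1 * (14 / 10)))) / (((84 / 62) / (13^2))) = -377208 / 9163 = -41.17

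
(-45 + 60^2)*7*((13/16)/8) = 323505/128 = 2527.38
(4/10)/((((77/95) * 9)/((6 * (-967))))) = -73492/231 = -318.15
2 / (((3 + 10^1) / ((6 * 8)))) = 96 / 13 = 7.38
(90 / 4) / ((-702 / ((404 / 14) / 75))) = -101 / 8190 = -0.01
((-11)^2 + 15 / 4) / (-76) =-499 / 304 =-1.64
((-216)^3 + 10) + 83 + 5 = -10077598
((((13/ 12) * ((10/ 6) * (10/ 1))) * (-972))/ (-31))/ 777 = 5850/ 8029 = 0.73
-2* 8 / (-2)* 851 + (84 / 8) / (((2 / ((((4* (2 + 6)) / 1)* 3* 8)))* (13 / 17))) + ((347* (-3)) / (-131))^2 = 2709188581 / 223093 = 12143.76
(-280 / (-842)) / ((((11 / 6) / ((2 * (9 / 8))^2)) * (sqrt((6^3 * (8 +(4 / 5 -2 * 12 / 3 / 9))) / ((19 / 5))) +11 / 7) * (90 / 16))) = -100548 / 175286297 +148176 * sqrt(10146) / 1928149267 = 0.01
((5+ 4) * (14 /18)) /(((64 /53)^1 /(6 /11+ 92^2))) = 17271905 /352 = 49067.91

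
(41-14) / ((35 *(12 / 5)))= 9 / 28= 0.32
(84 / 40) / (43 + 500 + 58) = 0.00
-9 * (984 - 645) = -3051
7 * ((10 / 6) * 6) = 70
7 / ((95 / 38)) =14 / 5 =2.80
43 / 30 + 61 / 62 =1124 / 465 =2.42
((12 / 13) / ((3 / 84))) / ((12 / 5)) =140 / 13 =10.77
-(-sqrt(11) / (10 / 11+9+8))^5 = 19487171 * sqrt(11) / 296709280757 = 0.00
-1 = -1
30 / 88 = 15 / 44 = 0.34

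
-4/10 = -2/5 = -0.40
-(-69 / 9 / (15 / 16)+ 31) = -1027 / 45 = -22.82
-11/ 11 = -1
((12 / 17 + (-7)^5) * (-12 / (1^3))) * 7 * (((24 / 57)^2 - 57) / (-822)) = 82049907674 / 840769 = 97589.12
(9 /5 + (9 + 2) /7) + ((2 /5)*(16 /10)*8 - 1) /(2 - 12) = 5179 /1750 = 2.96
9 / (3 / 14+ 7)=126 / 101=1.25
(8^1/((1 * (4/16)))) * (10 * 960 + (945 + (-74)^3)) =-12629728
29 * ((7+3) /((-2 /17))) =-2465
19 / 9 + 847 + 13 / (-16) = 122155 / 144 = 848.30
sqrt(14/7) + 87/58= sqrt(2) + 3/2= 2.91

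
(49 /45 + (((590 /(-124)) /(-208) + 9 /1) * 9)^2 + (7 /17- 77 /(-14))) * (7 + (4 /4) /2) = 839860623184253 /16963295232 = 49510.46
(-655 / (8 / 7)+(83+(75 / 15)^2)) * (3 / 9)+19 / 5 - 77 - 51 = -33509 / 120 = -279.24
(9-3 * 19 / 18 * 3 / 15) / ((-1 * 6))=-251 / 180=-1.39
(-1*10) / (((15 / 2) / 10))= -40 / 3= -13.33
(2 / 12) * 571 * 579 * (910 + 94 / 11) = 556745556 / 11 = 50613232.36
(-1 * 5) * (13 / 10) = -13 / 2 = -6.50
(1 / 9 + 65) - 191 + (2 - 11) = -1214 / 9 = -134.89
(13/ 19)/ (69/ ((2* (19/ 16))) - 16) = 13/ 248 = 0.05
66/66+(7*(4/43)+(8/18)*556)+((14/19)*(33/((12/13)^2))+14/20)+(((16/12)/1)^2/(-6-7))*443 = 217.42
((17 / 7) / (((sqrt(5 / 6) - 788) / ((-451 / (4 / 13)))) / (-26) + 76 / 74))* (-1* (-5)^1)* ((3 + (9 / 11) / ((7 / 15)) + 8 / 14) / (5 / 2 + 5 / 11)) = 367808302350060 / 16914031586627 - 11188867118* sqrt(30) / 118398221106389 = 21.75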